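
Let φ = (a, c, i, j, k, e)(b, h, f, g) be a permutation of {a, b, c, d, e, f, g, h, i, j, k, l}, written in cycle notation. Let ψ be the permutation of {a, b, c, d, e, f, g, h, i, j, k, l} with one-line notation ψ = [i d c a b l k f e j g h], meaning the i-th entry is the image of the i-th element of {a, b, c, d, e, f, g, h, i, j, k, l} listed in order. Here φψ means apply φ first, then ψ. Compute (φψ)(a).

First apply φ: φ(a) = c, then ψ(c) = c. Thus (φψ)(a) = c.

c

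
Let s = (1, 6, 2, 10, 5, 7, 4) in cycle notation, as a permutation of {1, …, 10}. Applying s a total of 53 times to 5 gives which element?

6

5 lies in the 7-cycle (1, 6, 2, 10, 5, 7, 4).
On a 7-cycle, s^7 is the identity, so s^53 = s^4 there (53 ≡ 4 mod 7).
Stepping 4 places around the cycle: 5 → 7 → 4 → 1 → 6.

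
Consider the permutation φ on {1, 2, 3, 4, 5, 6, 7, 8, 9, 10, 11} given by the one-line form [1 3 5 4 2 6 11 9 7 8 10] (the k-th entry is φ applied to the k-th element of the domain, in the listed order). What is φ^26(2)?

5

Tracing 2 → 3 → … returns to 2 after 3 steps, so 2 lies in a 3-cycle (2, 3, 5).
Powers repeat with period 3 on this cycle, and 26 mod 3 = 2, so φ^26(2) = φ^2(2).
Advancing 2 steps from 2: 2 → 3 → 5.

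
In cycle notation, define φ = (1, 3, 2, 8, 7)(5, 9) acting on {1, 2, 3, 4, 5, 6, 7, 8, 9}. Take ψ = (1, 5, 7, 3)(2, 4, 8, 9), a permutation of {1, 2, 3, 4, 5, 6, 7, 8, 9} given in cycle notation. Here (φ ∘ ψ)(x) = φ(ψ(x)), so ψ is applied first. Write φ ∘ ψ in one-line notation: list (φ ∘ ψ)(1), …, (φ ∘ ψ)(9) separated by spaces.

9 4 3 7 1 6 2 5 8

(φ ∘ ψ)(x) = φ(ψ(x)). Computing each image: φ(ψ(1)) = φ(5) = 9, φ(ψ(2)) = φ(4) = 4, φ(ψ(3)) = φ(1) = 3, φ(ψ(4)) = φ(8) = 7, φ(ψ(5)) = φ(7) = 1, φ(ψ(6)) = φ(6) = 6, φ(ψ(7)) = φ(3) = 2, φ(ψ(8)) = φ(9) = 5, φ(ψ(9)) = φ(2) = 8.
Hence φ ∘ ψ = [9 4 3 7 1 6 2 5 8].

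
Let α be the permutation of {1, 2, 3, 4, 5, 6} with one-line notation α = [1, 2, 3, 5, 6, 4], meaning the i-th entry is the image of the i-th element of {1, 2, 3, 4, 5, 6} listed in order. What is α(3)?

3

3 is element number 3 of the domain, and entry number 3 of the one-line form is 3, so α(3) = 3.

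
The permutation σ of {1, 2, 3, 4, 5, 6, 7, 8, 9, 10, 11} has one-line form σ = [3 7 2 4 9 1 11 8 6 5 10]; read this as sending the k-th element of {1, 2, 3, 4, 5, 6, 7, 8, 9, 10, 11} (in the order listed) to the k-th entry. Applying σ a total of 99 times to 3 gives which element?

Tracing 3 → 2 → … returns to 3 after 9 steps, so 3 lies in a 9-cycle (1, 3, 2, 7, 11, 10, 5, 9, 6).
Powers repeat with period 9 on this cycle, and 99 mod 9 = 0, so σ^99(3) = σ^0(3).
So σ^99(3) = 3.

3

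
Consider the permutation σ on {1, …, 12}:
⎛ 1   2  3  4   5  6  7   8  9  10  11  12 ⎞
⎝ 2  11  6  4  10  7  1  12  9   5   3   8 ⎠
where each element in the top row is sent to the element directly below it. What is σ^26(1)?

11

Tracing 1 → 2 → … returns to 1 after 6 steps, so 1 lies in a 6-cycle (1, 2, 11, 3, 6, 7).
Since the cycle has length 6, σ^26 acts on it the same as σ^2 (26 mod 6 = 2).
Advancing 2 steps from 1: 1 → 2 → 11.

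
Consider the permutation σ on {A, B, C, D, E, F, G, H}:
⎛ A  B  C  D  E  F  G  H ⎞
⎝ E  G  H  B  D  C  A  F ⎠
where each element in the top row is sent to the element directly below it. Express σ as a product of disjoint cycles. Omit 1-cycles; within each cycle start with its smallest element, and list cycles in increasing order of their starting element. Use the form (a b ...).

Iterating σ from A gives A → E → D → B → G → A; that is the 5-cycle (A E D B G).
Repeating from the next unused element and collecting all non-trivial cycles gives (A E D B G)(C H F).

(A E D B G)(C H F)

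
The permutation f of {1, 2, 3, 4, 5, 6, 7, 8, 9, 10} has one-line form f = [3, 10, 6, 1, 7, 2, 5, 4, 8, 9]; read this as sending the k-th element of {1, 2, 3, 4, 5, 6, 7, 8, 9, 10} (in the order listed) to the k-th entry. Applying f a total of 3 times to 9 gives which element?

Tracing 9 → 8 → … returns to 9 after 8 steps, so 9 lies in an 8-cycle (1, 3, 6, 2, 10, 9, 8, 4).
Stepping 3 places around the cycle: 9 → 8 → 4 → 1.

1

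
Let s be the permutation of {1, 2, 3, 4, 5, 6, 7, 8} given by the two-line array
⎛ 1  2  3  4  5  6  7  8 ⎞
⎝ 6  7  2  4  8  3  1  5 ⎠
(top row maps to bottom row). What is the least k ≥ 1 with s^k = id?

The disjoint-cycle form of s has cycle lengths 5, 2, 1.
The order of s is the least common multiple of its cycle lengths: lcm(5, 2) = 10.

10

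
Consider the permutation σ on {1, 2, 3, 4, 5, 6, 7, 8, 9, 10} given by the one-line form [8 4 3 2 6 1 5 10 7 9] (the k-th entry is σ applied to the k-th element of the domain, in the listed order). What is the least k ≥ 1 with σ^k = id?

Decomposing into disjoint cycles gives cycle lengths 7, 2, 1.
Since disjoint cycles commute, ord(σ) = lcm(7, 2) = 14.

14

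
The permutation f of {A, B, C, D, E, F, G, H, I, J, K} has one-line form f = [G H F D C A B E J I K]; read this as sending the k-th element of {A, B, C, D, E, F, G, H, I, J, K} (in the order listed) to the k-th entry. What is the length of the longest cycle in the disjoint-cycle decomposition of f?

Decomposing into disjoint cycles gives (A, G, B, H, E, C, F)(I, J); the longest has length 7.

7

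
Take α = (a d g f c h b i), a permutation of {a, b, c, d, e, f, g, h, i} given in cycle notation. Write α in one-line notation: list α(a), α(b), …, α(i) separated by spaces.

Reading each image from the cycles: a→d, b→i, c→h, d→g, e→e, f→c, g→f, h→b, i→a.
So the one-line form is d i h g e c f b a.

d i h g e c f b a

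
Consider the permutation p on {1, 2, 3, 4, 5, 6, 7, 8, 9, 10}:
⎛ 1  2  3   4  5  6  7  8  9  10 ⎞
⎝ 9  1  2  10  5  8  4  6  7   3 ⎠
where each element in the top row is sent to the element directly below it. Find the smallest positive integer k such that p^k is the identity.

Decomposing into disjoint cycles gives cycle lengths 7, 2, 1.
The order of p is the least common multiple of its cycle lengths: lcm(7, 2) = 14.

14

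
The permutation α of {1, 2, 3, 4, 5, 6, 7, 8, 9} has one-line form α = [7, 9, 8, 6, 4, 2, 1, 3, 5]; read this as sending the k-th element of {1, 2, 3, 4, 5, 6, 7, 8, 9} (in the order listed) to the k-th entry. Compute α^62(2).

5

Tracing 2 → 9 → … returns to 2 after 5 steps, so 2 lies in a 5-cycle (2, 9, 5, 4, 6).
Since the cycle has length 5, α^62 acts on it the same as α^2 (62 mod 5 = 2).
Stepping 2 places around the cycle: 2 → 9 → 5.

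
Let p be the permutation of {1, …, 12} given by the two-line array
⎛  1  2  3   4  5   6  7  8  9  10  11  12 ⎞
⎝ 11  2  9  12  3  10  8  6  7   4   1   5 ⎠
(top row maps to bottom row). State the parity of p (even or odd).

In disjoint-cycle form the cycle lengths are 9, 2, 1.
A cycle is odd iff its length is even; p has 1 even-length cycle, so sgn(p) = (−1)^1 and p is odd.

odd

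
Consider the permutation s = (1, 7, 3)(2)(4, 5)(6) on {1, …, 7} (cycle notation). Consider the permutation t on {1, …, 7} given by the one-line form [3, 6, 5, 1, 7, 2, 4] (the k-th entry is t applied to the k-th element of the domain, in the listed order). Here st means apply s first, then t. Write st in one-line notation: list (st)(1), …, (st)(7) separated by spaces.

For each element, apply s then t: 1 → 7 → 4; 2 → 2 → 6; 3 → 1 → 3; 4 → 5 → 7; 5 → 4 → 1; 6 → 6 → 2; 7 → 3 → 5.
Collecting the images, st = [4 6 3 7 1 2 5].

4 6 3 7 1 2 5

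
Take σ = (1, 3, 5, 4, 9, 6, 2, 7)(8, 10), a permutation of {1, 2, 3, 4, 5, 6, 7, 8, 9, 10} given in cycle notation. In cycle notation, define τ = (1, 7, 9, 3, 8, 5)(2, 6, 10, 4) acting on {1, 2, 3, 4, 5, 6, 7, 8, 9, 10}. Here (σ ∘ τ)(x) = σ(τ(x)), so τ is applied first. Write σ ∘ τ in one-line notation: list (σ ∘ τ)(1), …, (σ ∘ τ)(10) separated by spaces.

1 2 10 7 3 8 6 4 5 9

Chase each element through τ then σ: 1 → 7 → 1; 2 → 6 → 2; 3 → 8 → 10; 4 → 2 → 7; 5 → 1 → 3; 6 → 10 → 8; 7 → 9 → 6; 8 → 5 → 4; 9 → 3 → 5; 10 → 4 → 9.
So σ ∘ τ in one-line form is 1 2 10 7 3 8 6 4 5 9.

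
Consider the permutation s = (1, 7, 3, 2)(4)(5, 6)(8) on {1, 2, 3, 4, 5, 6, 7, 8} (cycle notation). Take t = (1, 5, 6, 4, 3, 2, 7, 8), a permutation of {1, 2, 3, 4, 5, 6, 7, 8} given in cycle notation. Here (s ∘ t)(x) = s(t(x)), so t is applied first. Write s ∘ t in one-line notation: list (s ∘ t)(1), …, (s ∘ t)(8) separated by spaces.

(s ∘ t)(x) = s(t(x)). Computing each image: s(t(1)) = s(5) = 6, s(t(2)) = s(7) = 3, s(t(3)) = s(2) = 1, s(t(4)) = s(3) = 2, s(t(5)) = s(6) = 5, s(t(6)) = s(4) = 4, s(t(7)) = s(8) = 8, s(t(8)) = s(1) = 7.
Hence s ∘ t = [6 3 1 2 5 4 8 7].

6 3 1 2 5 4 8 7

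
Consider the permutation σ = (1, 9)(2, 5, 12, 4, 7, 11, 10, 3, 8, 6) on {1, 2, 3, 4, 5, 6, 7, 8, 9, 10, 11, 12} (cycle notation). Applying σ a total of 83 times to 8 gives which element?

5

8 lies in the 10-cycle (2, 5, 12, 4, 7, 11, 10, 3, 8, 6).
On a 10-cycle, σ^10 is the identity, so σ^83 = σ^3 there (83 ≡ 3 mod 10).
Advancing 3 steps from 8: 8 → 6 → 2 → 5.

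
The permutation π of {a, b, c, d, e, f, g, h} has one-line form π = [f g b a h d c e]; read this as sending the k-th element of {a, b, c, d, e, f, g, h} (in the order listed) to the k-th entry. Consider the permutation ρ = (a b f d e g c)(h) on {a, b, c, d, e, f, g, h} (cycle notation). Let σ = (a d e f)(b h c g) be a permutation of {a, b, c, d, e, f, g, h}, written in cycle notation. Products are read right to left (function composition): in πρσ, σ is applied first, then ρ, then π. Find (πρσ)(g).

(πρσ)(g) = π(ρ(σ(g))). σ(g) = b, then ρ(b) = f, then π(f) = d, so the result is d.

d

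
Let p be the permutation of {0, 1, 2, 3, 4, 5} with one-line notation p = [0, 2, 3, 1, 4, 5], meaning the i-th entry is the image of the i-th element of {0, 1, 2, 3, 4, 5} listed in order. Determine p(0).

0 is element number 1 of the domain, and entry number 1 of the one-line form is 0, so p(0) = 0.

0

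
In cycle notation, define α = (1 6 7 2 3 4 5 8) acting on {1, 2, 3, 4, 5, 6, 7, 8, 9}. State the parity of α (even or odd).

odd

The cycle lengths are 8, 1.
A cycle is odd iff its length is even; α has 1 even-length cycle, so sgn(α) = (−1)^1 and α is odd.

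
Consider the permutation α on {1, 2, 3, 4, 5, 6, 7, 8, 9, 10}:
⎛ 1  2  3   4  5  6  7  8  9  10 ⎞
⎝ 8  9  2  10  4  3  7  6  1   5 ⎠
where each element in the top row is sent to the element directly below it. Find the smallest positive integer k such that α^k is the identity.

The disjoint-cycle form of α has cycle lengths 6, 3, 1.
The order of α is the least common multiple of its cycle lengths: lcm(6, 3) = 6.

6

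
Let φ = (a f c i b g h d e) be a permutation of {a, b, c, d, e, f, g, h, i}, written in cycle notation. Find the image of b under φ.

In the cycle (a f c i b g h d e), b is followed by g, so φ(b) = g.

g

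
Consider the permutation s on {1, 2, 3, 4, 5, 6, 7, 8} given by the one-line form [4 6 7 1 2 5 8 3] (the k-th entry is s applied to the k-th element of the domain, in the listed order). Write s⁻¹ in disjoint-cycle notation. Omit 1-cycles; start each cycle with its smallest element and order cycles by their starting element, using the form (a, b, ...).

The cycle decomposition of s is (1, 4)(2, 6, 5)(3, 7, 8).
Reversing each cycle (and rotating so the smallest element leads) gives s⁻¹ = (1, 4)(2, 5, 6)(3, 8, 7).

(1, 4)(2, 5, 6)(3, 8, 7)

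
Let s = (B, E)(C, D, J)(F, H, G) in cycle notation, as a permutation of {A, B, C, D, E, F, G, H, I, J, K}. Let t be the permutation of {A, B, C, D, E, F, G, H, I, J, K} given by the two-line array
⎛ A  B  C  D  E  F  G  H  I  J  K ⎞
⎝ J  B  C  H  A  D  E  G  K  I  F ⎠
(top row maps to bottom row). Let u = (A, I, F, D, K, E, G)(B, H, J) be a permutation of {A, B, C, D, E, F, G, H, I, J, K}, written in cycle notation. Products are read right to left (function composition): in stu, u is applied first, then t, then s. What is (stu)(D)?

H

Chase D: u(D) = K; t(K) = F; s(F) = H. Hence (stu)(D) = H.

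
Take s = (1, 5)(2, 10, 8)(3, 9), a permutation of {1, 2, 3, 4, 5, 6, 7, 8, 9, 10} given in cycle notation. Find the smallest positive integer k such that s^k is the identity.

6

The cycle type of s is (3, 2, 2, 1, 1, 1).
The order of s is the least common multiple of its cycle lengths: lcm(3, 2, 2) = 6.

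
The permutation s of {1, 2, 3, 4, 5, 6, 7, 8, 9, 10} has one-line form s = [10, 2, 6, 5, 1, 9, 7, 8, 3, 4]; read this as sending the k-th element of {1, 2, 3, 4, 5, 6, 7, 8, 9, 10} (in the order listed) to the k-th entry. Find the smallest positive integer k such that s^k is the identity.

12

Decomposing into disjoint cycles gives cycle lengths 4, 3, 1, 1, 1.
Since disjoint cycles commute, ord(s) = lcm(4, 3) = 12.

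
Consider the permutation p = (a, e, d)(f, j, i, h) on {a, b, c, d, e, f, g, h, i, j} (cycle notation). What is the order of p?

12

The disjoint cycles have lengths 4, 3, 1, 1, 1.
The order is lcm(4, 3) = 12.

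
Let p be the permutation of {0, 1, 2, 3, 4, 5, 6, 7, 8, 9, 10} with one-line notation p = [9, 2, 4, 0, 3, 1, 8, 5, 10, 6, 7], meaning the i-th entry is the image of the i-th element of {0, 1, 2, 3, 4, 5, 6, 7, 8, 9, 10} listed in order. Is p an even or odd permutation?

In disjoint-cycle form the cycle lengths are 11.
A cycle of length ℓ contributes ℓ−1 transpositions, so p is a product of 10 transpositions — even.

even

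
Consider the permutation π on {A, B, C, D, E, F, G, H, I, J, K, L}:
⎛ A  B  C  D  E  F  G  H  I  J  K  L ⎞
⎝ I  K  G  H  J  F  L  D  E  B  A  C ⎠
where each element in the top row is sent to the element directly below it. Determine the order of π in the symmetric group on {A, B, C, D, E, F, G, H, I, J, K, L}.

Writing π as disjoint cycles, the cycle lengths are 6, 3, 2, 1.
The order of π is the least common multiple of its cycle lengths: lcm(6, 3, 2) = 6.

6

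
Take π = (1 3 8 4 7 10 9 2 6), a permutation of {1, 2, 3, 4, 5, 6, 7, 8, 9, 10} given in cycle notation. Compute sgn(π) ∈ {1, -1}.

The cycle lengths are 9, 1.
A cycle of length ℓ contributes ℓ−1 transpositions, so π is a product of 8 transpositions — even.

1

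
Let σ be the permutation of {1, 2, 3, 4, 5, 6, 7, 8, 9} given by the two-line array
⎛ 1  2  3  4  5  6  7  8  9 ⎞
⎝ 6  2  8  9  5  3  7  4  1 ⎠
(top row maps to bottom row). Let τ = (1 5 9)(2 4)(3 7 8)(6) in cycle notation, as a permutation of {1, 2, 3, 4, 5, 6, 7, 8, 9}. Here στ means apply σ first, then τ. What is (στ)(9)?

First apply σ: σ(9) = 1, then τ(1) = 5. Thus (στ)(9) = 5.

5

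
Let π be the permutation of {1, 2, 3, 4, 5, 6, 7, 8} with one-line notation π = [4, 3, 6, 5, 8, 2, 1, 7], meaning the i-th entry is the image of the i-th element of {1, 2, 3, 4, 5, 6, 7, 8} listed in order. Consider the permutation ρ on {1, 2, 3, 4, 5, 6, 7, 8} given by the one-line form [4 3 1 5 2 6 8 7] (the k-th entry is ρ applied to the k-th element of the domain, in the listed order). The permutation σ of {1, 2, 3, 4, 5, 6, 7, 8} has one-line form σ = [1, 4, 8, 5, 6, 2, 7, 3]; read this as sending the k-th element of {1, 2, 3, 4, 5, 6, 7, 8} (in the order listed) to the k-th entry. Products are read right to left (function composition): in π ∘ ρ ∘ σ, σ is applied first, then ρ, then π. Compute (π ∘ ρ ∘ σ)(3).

Chase 3: σ(3) = 8; ρ(8) = 7; π(7) = 1. Hence (π ∘ ρ ∘ σ)(3) = 1.

1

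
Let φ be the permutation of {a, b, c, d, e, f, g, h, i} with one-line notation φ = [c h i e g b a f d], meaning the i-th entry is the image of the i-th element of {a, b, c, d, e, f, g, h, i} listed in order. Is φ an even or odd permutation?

In disjoint-cycle form the cycle lengths are 6, 3.
A cycle of length ℓ contributes ℓ−1 transpositions, so φ is a product of 5 + 2 = 7 transpositions — odd.

odd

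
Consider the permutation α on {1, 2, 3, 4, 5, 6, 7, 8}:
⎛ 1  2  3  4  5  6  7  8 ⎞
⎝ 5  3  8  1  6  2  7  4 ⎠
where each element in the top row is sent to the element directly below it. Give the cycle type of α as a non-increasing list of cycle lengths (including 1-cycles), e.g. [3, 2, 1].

The disjoint cycles are (1 5 6 2 3 8 4)(7), with lengths 7, 1 in non-increasing order.

[7, 1]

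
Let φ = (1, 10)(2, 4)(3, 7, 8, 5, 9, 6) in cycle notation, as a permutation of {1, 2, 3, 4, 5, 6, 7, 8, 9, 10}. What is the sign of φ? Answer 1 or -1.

The cycle lengths are 6, 2, 2.
A cycle of length ℓ contributes ℓ−1 transpositions, so φ is a product of 5 + 1 + 1 = 7 transpositions — odd.

-1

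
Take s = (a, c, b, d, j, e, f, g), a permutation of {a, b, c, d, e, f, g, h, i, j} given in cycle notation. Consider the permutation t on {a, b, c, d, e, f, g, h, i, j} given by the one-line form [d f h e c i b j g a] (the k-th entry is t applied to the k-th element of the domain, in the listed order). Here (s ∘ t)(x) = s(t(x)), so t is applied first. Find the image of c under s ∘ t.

h

(s ∘ t)(c) = s(t(c)). t(c) = h, then s(h) = h. So (s ∘ t)(c) = h.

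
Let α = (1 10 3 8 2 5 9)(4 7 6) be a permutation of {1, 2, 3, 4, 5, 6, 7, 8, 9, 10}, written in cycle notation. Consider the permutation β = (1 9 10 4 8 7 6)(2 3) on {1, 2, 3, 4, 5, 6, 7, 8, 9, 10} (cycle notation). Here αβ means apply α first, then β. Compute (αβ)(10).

2

α(10) = 3, then β(3) = 2; composing gives (αβ)(10) = 2.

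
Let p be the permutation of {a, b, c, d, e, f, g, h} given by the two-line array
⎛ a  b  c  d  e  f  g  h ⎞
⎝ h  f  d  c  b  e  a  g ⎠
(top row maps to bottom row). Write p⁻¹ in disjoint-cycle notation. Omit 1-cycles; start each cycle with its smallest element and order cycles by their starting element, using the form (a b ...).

(a g h)(b e f)(c d)

First write p in disjoint cycles: (a h g)(b f e)(c d).
Reversing each cycle (and rotating so the smallest element leads) gives p⁻¹ = (a g h)(b e f)(c d).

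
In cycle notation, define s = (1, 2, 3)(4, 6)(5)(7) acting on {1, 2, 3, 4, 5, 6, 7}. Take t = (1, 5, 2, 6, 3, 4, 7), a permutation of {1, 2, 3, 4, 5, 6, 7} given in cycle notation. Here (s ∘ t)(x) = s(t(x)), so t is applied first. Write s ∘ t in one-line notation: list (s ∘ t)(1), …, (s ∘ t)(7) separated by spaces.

(s ∘ t)(x) = s(t(x)). Computing each image: s(t(1)) = s(5) = 5, s(t(2)) = s(6) = 4, s(t(3)) = s(4) = 6, s(t(4)) = s(7) = 7, s(t(5)) = s(2) = 3, s(t(6)) = s(3) = 1, s(t(7)) = s(1) = 2.
Hence s ∘ t = [5 4 6 7 3 1 2].

5 4 6 7 3 1 2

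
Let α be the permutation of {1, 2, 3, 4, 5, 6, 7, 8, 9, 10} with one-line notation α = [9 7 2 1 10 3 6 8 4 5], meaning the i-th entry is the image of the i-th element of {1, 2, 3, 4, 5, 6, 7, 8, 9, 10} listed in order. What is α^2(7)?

3

Tracing 7 → 6 → … returns to 7 after 4 steps, so 7 lies in a 4-cycle (2 7 6 3).
Advancing 2 steps from 7: 7 → 6 → 3.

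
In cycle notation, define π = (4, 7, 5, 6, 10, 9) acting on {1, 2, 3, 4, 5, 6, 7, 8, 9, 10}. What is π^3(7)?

10

7 lies in the 6-cycle (4, 7, 5, 6, 10, 9).
Advancing 3 steps from 7: 7 → 5 → 6 → 10.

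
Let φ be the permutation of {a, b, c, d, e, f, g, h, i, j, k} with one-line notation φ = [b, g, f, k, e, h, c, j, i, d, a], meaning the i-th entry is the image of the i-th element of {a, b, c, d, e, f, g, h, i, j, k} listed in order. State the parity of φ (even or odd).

even

In disjoint-cycle form the cycle lengths are 9, 1, 1.
A cycle of length ℓ contributes ℓ−1 transpositions, so φ is a product of 8 transpositions — even.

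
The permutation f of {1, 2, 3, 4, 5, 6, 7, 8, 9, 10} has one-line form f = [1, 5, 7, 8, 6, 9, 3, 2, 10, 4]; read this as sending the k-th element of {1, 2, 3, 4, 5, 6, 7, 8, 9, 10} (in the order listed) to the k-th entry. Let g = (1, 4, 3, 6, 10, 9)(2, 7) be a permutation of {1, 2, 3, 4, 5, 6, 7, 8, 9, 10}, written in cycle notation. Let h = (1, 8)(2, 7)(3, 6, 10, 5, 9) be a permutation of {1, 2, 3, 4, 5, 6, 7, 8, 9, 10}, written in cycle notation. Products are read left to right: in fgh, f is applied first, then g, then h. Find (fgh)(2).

Chase 2: f(2) = 5; g(5) = 5; h(5) = 9. Hence (fgh)(2) = 9.

9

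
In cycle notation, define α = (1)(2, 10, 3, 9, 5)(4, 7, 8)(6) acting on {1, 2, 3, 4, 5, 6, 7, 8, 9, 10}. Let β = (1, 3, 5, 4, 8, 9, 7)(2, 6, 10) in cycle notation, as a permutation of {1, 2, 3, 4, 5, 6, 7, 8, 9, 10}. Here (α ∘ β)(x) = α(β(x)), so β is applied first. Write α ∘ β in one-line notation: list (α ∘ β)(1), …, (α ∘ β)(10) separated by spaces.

9 6 2 4 7 3 1 5 8 10

(α ∘ β)(x) = α(β(x)). Computing each image: α(β(1)) = α(3) = 9, α(β(2)) = α(6) = 6, α(β(3)) = α(5) = 2, α(β(4)) = α(8) = 4, α(β(5)) = α(4) = 7, α(β(6)) = α(10) = 3, α(β(7)) = α(1) = 1, α(β(8)) = α(9) = 5, α(β(9)) = α(7) = 8, α(β(10)) = α(2) = 10.
Hence α ∘ β = [9 6 2 4 7 3 1 5 8 10].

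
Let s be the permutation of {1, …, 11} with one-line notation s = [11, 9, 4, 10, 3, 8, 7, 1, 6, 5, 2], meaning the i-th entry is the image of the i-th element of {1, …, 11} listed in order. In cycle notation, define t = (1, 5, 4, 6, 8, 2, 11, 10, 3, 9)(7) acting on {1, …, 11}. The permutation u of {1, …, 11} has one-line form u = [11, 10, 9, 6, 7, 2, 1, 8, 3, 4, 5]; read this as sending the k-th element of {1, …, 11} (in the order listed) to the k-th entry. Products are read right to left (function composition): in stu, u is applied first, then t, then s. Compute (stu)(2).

Apply the permutations in order: u(2) = 10, then t(10) = 3, then s(3) = 4. So (stu)(2) = 4.

4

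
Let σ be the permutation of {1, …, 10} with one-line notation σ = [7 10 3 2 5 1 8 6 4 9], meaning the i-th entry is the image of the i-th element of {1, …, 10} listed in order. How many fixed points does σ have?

The fixed points (elements with σ(x) = x) are {3, 5}, so there are 2.

2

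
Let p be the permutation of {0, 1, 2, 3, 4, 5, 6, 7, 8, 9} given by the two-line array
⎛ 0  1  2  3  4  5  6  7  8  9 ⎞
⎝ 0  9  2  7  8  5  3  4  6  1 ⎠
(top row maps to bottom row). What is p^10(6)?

Tracing 6 → 3 → … returns to 6 after 5 steps, so 6 lies in a 5-cycle (3, 7, 4, 8, 6).
On a 5-cycle, p^5 is the identity, so p^10 = p^0 there (10 ≡ 0 mod 5).
So p^10(6) = 6.

6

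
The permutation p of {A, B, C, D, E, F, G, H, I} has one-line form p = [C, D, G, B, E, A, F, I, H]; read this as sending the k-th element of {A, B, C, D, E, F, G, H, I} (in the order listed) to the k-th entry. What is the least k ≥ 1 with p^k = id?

Decomposing into disjoint cycles gives cycle lengths 4, 2, 2, 1.
The order of p is the least common multiple of its cycle lengths: lcm(4, 2, 2) = 4.

4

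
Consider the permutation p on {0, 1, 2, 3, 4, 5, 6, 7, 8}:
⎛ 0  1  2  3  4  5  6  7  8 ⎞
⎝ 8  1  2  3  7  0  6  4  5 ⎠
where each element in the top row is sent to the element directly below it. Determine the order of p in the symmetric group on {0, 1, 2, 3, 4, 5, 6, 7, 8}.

The disjoint-cycle form of p has cycle lengths 3, 2, 1, 1, 1, 1.
Since disjoint cycles commute, ord(p) = lcm(3, 2) = 6.

6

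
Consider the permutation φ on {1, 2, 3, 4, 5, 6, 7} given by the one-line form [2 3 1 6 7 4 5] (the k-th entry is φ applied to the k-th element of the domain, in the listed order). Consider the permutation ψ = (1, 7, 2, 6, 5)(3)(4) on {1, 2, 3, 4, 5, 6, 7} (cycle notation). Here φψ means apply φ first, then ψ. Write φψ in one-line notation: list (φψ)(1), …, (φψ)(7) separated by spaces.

Chase each element through φ then ψ: 1 → 2 → 6; 2 → 3 → 3; 3 → 1 → 7; 4 → 6 → 5; 5 → 7 → 2; 6 → 4 → 4; 7 → 5 → 1.
So φψ in one-line form is 6 3 7 5 2 4 1.

6 3 7 5 2 4 1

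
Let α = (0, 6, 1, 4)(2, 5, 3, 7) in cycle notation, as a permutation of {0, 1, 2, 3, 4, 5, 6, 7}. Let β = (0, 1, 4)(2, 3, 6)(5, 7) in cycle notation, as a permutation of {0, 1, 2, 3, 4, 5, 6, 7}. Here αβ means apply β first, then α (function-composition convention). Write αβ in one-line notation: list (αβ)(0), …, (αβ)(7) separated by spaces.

4 0 7 1 6 2 5 3

Chase each element through β then α: 0 → 1 → 4; 1 → 4 → 0; 2 → 3 → 7; 3 → 6 → 1; 4 → 0 → 6; 5 → 7 → 2; 6 → 2 → 5; 7 → 5 → 3.
Collecting the images, αβ = [4 0 7 1 6 2 5 3].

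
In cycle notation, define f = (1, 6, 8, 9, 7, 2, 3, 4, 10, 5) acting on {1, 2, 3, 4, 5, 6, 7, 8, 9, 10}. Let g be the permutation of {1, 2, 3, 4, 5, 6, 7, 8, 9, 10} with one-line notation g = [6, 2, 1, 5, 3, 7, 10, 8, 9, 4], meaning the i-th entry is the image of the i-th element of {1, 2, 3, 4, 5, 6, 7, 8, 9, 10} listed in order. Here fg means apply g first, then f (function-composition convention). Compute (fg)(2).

3

g(2) = 2, then f(2) = 3; composing gives (fg)(2) = 3.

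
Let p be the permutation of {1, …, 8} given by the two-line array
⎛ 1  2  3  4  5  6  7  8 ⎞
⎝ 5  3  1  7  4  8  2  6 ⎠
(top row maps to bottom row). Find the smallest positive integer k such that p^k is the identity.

Decomposing into disjoint cycles gives cycle lengths 6, 2.
Since disjoint cycles commute, ord(p) = lcm(6, 2) = 6.

6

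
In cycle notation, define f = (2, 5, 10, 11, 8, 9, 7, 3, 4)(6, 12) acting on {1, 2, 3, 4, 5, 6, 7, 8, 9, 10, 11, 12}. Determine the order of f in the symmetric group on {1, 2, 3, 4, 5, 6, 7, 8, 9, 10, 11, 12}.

The disjoint cycles have lengths 9, 2, 1.
The order of f is the least common multiple of its cycle lengths: lcm(9, 2) = 18.

18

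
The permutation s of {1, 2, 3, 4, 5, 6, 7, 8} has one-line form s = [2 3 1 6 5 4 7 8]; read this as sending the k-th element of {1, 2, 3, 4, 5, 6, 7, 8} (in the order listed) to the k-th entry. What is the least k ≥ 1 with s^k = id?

Writing s as disjoint cycles, the cycle lengths are 3, 2, 1, 1, 1.
Since disjoint cycles commute, ord(s) = lcm(3, 2) = 6.

6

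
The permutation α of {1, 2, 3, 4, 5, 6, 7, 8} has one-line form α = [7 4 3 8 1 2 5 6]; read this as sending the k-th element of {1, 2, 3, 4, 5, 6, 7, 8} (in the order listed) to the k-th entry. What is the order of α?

12

The disjoint-cycle form of α has cycle lengths 4, 3, 1.
Since disjoint cycles commute, ord(α) = lcm(4, 3) = 12.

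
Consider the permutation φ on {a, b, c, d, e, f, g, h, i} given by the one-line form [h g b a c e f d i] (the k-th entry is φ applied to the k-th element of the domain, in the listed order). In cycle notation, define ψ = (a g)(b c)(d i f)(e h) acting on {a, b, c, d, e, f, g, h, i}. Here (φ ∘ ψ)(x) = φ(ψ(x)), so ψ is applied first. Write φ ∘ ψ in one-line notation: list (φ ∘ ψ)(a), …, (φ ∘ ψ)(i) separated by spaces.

f b g i d a h c e

Chase each element through ψ then φ: a → g → f; b → c → b; c → b → g; d → i → i; e → h → d; f → d → a; g → a → h; h → e → c; i → f → e.
Collecting the images, φ ∘ ψ = [f b g i d a h c e].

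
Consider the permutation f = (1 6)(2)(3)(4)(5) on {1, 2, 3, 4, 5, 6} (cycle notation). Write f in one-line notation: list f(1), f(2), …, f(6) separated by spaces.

Image by image: 1→6, 2→2, 3→3, 4→4, 5→5, 6→1.
So the one-line form is 6 2 3 4 5 1.

6 2 3 4 5 1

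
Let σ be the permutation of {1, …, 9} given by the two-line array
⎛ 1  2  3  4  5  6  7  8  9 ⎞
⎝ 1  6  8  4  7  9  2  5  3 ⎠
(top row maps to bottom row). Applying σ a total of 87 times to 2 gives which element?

Tracing 2 → 6 → … returns to 2 after 7 steps, so 2 lies in a 7-cycle (2, 6, 9, 3, 8, 5, 7).
Since the cycle has length 7, σ^87 acts on it the same as σ^3 (87 mod 7 = 3).
Advancing 3 steps from 2: 2 → 6 → 9 → 3.

3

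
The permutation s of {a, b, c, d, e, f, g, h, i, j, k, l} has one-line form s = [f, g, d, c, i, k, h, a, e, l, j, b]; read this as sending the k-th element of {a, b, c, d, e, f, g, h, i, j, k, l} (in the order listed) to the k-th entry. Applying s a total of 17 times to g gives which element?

Tracing g → h → … returns to g after 8 steps, so g lies in an 8-cycle (a f k j l b g h).
Since the cycle has length 8, s^17 acts on it the same as s^1 (17 mod 8 = 1).
Advancing 1 step from g: g → h.

h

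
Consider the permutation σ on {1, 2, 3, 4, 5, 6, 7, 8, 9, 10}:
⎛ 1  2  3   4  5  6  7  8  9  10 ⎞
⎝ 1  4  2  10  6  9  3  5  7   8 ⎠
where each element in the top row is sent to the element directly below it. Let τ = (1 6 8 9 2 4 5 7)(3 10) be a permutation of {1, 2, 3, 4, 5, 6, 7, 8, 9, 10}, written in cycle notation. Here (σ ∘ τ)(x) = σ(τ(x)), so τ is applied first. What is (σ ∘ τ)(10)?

First apply τ: τ(10) = 3, then σ(3) = 2. Thus (σ ∘ τ)(10) = 2.

2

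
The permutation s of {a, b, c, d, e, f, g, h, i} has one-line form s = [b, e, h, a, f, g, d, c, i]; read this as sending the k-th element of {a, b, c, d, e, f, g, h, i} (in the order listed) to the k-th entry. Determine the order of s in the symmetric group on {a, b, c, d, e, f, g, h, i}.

6

Writing s as disjoint cycles, the cycle lengths are 6, 2, 1.
Since disjoint cycles commute, ord(s) = lcm(6, 2) = 6.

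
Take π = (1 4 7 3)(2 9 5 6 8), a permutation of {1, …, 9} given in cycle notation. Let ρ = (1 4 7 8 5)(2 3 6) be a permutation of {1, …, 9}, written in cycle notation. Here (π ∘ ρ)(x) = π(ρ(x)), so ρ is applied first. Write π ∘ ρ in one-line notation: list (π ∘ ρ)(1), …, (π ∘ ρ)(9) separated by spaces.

7 1 8 3 4 9 2 6 5

For each element, apply ρ then π: 1 → 4 → 7; 2 → 3 → 1; 3 → 6 → 8; 4 → 7 → 3; 5 → 1 → 4; 6 → 2 → 9; 7 → 8 → 2; 8 → 5 → 6; 9 → 9 → 5.
So π ∘ ρ in one-line form is 7 1 8 3 4 9 2 6 5.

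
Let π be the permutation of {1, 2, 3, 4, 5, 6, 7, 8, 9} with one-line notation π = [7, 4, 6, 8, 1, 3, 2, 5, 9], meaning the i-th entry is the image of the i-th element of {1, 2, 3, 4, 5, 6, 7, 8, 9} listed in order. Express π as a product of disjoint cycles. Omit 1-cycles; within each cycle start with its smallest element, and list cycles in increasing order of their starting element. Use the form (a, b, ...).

(1, 7, 2, 4, 8, 5)(3, 6)

Iterating π from 1 gives 1 → 7 → 2 → 4 → 8 → 5 → 1; that is the 6-cycle (1, 7, 2, 4, 8, 5).
Repeating from the next unused element and collecting all non-trivial cycles gives (1, 7, 2, 4, 8, 5)(3, 6).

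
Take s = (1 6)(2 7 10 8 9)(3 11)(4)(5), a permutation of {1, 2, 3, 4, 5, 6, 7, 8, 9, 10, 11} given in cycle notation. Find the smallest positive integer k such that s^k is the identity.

10

The cycle type of s is (5, 2, 2, 1, 1).
The order of s is the least common multiple of its cycle lengths: lcm(5, 2, 2) = 10.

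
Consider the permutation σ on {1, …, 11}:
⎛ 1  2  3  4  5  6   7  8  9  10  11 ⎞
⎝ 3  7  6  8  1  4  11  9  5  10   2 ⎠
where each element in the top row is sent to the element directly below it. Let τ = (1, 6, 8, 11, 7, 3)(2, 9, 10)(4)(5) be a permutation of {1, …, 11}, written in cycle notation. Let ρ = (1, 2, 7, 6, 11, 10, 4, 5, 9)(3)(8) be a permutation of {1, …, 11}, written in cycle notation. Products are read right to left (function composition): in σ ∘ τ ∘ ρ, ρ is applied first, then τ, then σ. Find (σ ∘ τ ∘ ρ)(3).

(σ ∘ τ ∘ ρ)(3) = σ(τ(ρ(3))). ρ(3) = 3, then τ(3) = 1, then σ(1) = 3, so the result is 3.

3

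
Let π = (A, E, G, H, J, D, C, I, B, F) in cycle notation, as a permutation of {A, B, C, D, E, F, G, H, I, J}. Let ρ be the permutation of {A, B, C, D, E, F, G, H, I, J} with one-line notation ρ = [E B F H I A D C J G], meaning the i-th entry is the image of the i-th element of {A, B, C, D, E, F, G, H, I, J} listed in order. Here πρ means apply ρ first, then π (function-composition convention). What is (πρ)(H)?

I

(πρ)(H) = π(ρ(H)). ρ(H) = C, then π(C) = I. So (πρ)(H) = I.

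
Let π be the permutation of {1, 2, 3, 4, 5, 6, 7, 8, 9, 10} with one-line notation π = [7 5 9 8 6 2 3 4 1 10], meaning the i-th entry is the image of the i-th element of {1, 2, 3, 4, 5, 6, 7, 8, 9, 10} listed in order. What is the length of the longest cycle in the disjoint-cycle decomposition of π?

Decomposing into disjoint cycles gives (1 7 3 9)(2 5 6)(4 8); the longest has length 4.

4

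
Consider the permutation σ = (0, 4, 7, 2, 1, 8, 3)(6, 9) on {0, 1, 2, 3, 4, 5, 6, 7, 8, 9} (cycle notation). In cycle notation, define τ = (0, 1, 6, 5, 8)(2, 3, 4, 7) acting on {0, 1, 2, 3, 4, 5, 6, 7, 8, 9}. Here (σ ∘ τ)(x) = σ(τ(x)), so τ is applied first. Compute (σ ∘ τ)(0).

8

(σ ∘ τ)(0) = σ(τ(0)). τ(0) = 1, then σ(1) = 8. So (σ ∘ τ)(0) = 8.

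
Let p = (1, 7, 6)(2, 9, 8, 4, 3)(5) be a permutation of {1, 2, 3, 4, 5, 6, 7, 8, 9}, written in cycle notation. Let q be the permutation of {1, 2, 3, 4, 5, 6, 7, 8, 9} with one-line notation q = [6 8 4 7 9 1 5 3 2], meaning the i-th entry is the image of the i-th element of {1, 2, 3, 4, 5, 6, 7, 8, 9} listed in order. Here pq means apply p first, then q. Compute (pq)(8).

(pq)(8) = q(p(8)). p(8) = 4, then q(4) = 7. So (pq)(8) = 7.

7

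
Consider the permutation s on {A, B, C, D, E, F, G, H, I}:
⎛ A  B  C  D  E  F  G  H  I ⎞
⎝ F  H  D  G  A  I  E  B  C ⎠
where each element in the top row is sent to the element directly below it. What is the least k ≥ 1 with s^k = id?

14

Decomposing into disjoint cycles gives cycle lengths 7, 2.
The order of s is the least common multiple of its cycle lengths: lcm(7, 2) = 14.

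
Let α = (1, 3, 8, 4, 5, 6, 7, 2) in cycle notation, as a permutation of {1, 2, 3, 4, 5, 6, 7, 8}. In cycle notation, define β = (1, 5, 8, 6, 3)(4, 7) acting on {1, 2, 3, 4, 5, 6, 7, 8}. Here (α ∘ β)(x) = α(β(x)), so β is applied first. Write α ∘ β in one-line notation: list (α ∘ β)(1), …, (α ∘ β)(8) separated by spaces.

For each element, apply β then α: 1 → 5 → 6; 2 → 2 → 1; 3 → 1 → 3; 4 → 7 → 2; 5 → 8 → 4; 6 → 3 → 8; 7 → 4 → 5; 8 → 6 → 7.
Collecting the images, α ∘ β = [6 1 3 2 4 8 5 7].

6 1 3 2 4 8 5 7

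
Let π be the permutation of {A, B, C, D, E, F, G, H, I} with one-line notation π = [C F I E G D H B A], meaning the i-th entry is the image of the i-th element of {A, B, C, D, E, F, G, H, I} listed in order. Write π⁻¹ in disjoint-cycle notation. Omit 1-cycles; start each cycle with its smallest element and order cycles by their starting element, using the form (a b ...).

The cycle decomposition of π is (A C I)(B F D E G H).
Reversing each cycle (and rotating so the smallest element leads) gives π⁻¹ = (A I C)(B H G E D F).

(A I C)(B H G E D F)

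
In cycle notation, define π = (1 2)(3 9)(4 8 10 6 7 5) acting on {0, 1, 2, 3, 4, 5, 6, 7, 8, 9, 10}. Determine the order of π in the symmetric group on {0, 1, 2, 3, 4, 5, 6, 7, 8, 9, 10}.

6

The cycle type of π is (6, 2, 2, 1).
The order of π is the least common multiple of its cycle lengths: lcm(6, 2, 2) = 6.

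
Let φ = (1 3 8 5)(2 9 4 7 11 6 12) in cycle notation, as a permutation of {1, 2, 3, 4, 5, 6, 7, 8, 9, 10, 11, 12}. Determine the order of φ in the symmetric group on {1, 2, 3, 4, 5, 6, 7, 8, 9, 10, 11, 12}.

The cycle type of φ is (7, 4, 1).
The order is lcm(7, 4) = 28.

28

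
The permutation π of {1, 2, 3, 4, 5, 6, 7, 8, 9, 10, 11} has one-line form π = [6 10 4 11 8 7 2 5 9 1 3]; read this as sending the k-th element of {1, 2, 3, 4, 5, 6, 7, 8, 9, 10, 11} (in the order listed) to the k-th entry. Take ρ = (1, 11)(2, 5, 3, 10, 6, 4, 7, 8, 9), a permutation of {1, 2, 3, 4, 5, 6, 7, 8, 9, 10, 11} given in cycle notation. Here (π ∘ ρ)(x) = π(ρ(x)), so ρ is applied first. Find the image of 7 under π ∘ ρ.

5

(π ∘ ρ)(7) = π(ρ(7)). ρ(7) = 8, then π(8) = 5. So (π ∘ ρ)(7) = 5.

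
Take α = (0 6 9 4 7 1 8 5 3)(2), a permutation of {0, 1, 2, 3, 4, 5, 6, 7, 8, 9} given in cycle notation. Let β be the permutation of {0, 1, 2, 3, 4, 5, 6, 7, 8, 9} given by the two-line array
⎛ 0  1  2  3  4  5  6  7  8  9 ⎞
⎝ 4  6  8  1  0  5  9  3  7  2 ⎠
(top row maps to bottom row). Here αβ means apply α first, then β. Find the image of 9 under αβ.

0

(αβ)(9) = β(α(9)). α(9) = 4, then β(4) = 0. So (αβ)(9) = 0.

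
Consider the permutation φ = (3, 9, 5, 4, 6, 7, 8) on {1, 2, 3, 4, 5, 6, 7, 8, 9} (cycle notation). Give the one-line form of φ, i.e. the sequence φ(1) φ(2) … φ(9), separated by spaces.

Image by image: 1→1, 2→2, 3→9, 4→6, 5→4, 6→7, 7→8, 8→3, 9→5.
So the one-line form is 1 2 9 6 4 7 8 3 5.

1 2 9 6 4 7 8 3 5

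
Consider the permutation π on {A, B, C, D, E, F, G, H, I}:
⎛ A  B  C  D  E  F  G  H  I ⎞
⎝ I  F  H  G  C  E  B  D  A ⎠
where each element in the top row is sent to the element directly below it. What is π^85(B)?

Tracing B → F → … returns to B after 7 steps, so B lies in a 7-cycle (B F E C H D G).
On a 7-cycle, π^7 is the identity, so π^85 = π^1 there (85 ≡ 1 mod 7).
Stepping 1 place around the cycle: B → F.

F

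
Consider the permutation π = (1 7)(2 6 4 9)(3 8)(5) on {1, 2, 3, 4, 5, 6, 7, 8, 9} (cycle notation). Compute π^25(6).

6 lies in the 4-cycle (2 6 4 9).
Powers repeat with period 4 on this cycle, and 25 mod 4 = 1, so π^25(6) = π^1(6).
Advancing 1 step from 6: 6 → 4.

4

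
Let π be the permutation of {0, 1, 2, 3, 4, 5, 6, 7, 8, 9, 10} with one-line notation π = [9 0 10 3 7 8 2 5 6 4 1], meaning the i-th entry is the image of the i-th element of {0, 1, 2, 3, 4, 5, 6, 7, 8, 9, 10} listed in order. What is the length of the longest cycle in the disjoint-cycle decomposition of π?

10

Decomposing into disjoint cycles gives (0 9 4 7 5 8 6 2 10 1); the longest has length 10.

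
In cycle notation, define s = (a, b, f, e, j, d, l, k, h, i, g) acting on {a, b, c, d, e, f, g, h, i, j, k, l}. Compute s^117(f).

i

f lies in the 11-cycle (a, b, f, e, j, d, l, k, h, i, g).
On an 11-cycle, s^11 is the identity, so s^117 = s^7 there (117 ≡ 7 mod 11).
Stepping 7 places around the cycle: f → e → j → d → l → k → h → i.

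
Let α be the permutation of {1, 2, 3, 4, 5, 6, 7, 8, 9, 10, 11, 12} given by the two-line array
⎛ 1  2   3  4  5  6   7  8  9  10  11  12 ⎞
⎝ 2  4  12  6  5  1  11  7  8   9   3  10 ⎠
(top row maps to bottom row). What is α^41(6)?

Tracing 6 → 1 → … returns to 6 after 4 steps, so 6 lies in a 4-cycle (1 2 4 6).
Since the cycle has length 4, α^41 acts on it the same as α^1 (41 mod 4 = 1).
Stepping 1 place around the cycle: 6 → 1.

1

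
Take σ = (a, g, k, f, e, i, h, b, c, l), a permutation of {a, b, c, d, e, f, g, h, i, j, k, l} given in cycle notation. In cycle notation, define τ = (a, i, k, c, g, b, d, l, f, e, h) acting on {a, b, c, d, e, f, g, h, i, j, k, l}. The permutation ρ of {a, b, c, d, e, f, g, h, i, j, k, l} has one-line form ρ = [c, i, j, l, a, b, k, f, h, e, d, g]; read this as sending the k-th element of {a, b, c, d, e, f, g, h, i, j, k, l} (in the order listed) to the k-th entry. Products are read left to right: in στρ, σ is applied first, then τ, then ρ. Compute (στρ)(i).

c

Chase i: σ(i) = h; τ(h) = a; ρ(a) = c. Hence (στρ)(i) = c.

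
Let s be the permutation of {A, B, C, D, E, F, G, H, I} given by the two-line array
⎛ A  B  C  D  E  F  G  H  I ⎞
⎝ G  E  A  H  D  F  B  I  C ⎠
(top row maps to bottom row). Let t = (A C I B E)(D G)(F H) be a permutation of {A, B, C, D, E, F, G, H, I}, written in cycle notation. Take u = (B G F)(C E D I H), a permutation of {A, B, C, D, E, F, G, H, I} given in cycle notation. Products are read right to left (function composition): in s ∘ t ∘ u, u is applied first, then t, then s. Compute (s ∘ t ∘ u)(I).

Chase I: u(I) = H; t(H) = F; s(F) = F. Hence (s ∘ t ∘ u)(I) = F.

F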